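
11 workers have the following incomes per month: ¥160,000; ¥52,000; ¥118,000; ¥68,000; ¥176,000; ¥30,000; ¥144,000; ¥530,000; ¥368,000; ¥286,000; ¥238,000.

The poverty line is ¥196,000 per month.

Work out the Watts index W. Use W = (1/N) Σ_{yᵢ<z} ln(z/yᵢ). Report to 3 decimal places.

0.490

Poor units: ¥30,000, ¥52,000, ¥68,000, ¥118,000, ¥144,000, ¥160,000, ¥176,000 (q = 7 of N = 11).
Log gaps: ln(196000/30000) = 1.8769; ln(196000/52000) = 1.3269; ln(196000/68000) = 1.0586; ln(196000/118000) = 0.5074; ln(196000/144000) = 0.3083; ln(196000/160000) = 0.2029; ln(196000/176000) = 0.1076.
W = 5.388698 / 11 = 0.490.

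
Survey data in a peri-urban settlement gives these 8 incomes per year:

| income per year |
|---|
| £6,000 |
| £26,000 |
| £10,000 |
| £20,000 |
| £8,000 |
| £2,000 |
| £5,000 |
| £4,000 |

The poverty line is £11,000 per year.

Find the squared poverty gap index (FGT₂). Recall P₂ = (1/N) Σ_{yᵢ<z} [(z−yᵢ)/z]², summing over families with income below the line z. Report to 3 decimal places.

Below the line: £2,000, £4,000, £5,000, £6,000, £8,000, £10,000 (q = 6 of N = 8).
Gap ratios (z−y)/z: (11000−2000)/11000 = 0.8182; (11000−4000)/11000 = 0.6364; (11000−5000)/11000 = 0.5455; (11000−6000)/11000 = 0.4545; (11000−8000)/11000 = 0.2727; (11000−10000)/11000 = 0.0909.
Squared: 0.6694; 0.4050; 0.2975; 0.2066; 0.0744; 0.0083.
Sum = 1.661157; P₂ = 1.661157 / 8 = 0.208.

0.208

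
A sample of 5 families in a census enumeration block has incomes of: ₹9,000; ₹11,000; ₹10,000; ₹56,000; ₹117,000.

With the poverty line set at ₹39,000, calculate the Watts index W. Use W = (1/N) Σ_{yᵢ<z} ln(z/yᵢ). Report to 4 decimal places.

0.8186

Below z: ₹9,000, ₹10,000, ₹11,000 (q = 3 of N = 5).
Log shortfalls: ln(39000/9000) = 1.4663; ln(39000/10000) = 1.3610; ln(39000/11000) = 1.2657.
W = 4.092980 / 5 = 0.8186.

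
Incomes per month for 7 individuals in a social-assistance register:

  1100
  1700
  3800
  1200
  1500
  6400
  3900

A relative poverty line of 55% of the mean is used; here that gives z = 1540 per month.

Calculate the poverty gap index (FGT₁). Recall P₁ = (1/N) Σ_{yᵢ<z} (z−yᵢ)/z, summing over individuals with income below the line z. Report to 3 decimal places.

Below z: 1100, 1200, 1500 (q = 3 of N = 7).
Normalized shortfalls: (1540−1100)/1540 = 0.2857; (1540−1200)/1540 = 0.2208; (1540−1500)/1540 = 0.0260.
Σ = 0.532468. Dividing by the full population N = 7 gives P₁ = 0.076.

0.076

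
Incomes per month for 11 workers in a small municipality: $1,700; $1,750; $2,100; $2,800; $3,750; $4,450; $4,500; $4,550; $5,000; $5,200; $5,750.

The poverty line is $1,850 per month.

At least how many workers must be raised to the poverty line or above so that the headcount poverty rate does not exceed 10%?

2 of the 11 workers are poor, so H = 2/11 = 0.182.
A headcount ratio of at most 10% allows at most ⌊0.10 × 11⌋ = 1 poor workers.
So at least 2 − 1 = 1 must be lifted.

1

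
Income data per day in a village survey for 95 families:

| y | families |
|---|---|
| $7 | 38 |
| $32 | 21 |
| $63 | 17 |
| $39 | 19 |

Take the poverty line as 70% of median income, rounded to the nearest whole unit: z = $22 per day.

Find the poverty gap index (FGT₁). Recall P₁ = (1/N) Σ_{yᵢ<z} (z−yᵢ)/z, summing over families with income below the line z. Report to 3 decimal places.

0.273

Poor units: 38×$7 (q = 38 of N = 95).
Normalized shortfalls: (22−7)/22 = 0.6818 (×38).
Sum of shortfalls = 25.909091; P₁ averages over all N: 25.909091 / 95 = 0.273.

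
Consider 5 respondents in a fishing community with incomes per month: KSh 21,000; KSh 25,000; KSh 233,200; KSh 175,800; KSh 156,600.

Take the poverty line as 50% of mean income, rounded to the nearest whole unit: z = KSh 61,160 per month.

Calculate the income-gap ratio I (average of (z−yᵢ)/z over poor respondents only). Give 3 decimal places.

0.624

Incomes under z: KSh 21,000, KSh 25,000 (q = 2 of N = 5).
Relative gaps: 0.6566, 0.5912; sum = 1.247874.
I averages over the q = 2 poor units only: 1.247874 / 2 = 0.624.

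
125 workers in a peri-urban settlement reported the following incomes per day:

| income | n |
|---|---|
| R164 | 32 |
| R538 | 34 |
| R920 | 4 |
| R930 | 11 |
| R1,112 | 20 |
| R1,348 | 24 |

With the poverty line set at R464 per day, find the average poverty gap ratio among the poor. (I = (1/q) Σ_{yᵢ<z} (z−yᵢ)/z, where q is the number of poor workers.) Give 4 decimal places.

0.6466

Below z: 32×R164 (q = 32 of N = 125).
Relative gaps: 0.6466 (×32); sum = 20.689655.
I averages over the q = 32 poor units only: 20.689655 / 32 = 0.6466.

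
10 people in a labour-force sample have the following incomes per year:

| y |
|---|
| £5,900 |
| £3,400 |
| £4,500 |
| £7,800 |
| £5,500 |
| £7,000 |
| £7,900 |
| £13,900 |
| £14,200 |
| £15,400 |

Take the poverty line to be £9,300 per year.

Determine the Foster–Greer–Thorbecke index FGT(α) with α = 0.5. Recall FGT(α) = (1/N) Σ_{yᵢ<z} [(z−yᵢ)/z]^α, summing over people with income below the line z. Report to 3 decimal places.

Poor units: £3,400, £4,500, £5,500, £5,900, £7,000, £7,800, £7,900 (q = 7 of N = 10).
Normalized shortfalls: (9300−3400)/9300 = 0.6344; (9300−4500)/9300 = 0.5161; (9300−5500)/9300 = 0.4086; (9300−5900)/9300 = 0.3656; (9300−7000)/9300 = 0.2473; (9300−7800)/9300 = 0.1613; (9300−7900)/9300 = 0.1505.
Raised to α = 0.5: 0.79650; 0.71842; 0.63922; 0.60464; 0.49730; 0.40161; 0.38799.
Sum = 4.045686; FGT(0.5) = 4.045686 / 10 = 0.405.

0.405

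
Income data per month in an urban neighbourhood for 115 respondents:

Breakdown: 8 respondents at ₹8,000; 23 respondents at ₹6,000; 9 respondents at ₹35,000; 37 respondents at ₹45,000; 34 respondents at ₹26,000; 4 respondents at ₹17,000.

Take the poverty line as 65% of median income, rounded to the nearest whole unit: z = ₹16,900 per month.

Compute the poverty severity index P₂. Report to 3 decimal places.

0.102

Poor units: 23×₹6,000, 8×₹8,000 (q = 31 of N = 115).
Relative gaps: (16900−6000)/16900 = 0.6450 (×23); (16900−8000)/16900 = 0.5266 (×8).
Squared: 0.4160 (×23); 0.2773 (×8).
Sum = 11.786387; P₂ = 11.786387 / 115 = 0.102.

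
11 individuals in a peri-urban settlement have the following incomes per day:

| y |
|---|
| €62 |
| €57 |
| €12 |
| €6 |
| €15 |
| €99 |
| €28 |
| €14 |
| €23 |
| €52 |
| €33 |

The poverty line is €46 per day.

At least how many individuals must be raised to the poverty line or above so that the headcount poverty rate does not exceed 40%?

3

Currently q = 7 of N = 11 are below the line (H = 0.636).
A headcount ratio of at most 40% allows at most ⌊0.40 × 11⌋ = 4 poor individuals.
So at least 7 − 4 = 3 must be lifted.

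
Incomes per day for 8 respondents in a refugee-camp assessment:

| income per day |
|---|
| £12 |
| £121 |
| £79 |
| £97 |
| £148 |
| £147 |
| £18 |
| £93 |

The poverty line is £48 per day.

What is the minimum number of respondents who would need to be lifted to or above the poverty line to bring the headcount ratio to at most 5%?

2 of the 8 respondents are poor, so H = 2/8 = 0.250.
A headcount ratio of at most 5% allows at most ⌊0.05 × 8⌋ = 0 poor respondents.
So at least 2 − 0 = 2 must be lifted.

2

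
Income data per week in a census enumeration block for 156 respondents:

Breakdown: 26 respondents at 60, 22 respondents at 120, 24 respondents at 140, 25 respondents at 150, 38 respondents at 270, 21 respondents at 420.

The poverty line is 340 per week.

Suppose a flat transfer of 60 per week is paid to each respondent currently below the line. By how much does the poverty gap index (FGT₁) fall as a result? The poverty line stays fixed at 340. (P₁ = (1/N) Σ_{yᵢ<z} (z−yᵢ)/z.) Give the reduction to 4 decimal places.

Before: below the line — 26×60, 22×120, 24×140, 25×150, 38×270; poverty gap index (FGT₁) = 0.458710.
After the 60 transfer: below the line — 26×120, 22×180, 24×200, 25×210, 38×330; poverty gap index (FGT₁) = 0.305995.
Reduction = 0.458710 − 0.305995 = 0.1527.

0.1527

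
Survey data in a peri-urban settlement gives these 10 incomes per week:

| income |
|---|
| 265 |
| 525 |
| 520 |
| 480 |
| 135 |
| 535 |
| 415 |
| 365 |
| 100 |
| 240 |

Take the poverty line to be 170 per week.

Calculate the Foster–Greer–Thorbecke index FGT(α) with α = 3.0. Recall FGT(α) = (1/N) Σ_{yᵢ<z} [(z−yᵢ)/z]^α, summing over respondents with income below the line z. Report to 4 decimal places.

Incomes under z: 100, 135 (q = 2 of N = 10).
Shortfall ratios: (170−100)/170 = 0.4118; (170−135)/170 = 0.2059.
Raised to α = 3.0: 0.06981; 0.00873.
Sum = 0.078542; FGT(3.0) = 0.078542 / 10 = 0.0079.

0.0079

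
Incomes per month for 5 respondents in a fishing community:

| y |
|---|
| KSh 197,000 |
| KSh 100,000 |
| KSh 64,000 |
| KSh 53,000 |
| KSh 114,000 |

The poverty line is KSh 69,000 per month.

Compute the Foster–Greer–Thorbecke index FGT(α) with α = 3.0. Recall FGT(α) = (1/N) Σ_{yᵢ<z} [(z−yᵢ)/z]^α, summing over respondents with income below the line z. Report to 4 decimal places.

0.0026

Poor units: KSh 53,000, KSh 64,000 (q = 2 of N = 5).
Relative gaps: (69000−53000)/69000 = 0.2319; (69000−64000)/69000 = 0.0725.
Raised to α = 3.0: 0.01247; 0.00038.
Sum = 0.012849; FGT(3.0) = 0.012849 / 5 = 0.0026.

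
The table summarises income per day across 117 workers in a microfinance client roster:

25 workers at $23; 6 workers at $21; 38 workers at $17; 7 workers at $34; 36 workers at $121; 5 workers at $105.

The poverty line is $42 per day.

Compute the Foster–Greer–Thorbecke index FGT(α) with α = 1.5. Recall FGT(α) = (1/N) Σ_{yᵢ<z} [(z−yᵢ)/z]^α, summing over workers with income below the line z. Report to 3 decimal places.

Incomes under z: 38×$17, 6×$21, 25×$23, 7×$34 (q = 76 of N = 117).
Normalized shortfalls: (42−17)/42 = 0.5952 (×38); (42−21)/42 = 0.5000 (×6); (42−23)/42 = 0.4524 (×25); (42−34)/42 = 0.1905 (×7).
Raised to α = 1.5: 0.45924 (×38); 0.35355 (×6); 0.30427 (×25); 0.08313 (×7).
Sum = 27.760912; FGT(1.5) = 27.760912 / 117 = 0.237.

0.237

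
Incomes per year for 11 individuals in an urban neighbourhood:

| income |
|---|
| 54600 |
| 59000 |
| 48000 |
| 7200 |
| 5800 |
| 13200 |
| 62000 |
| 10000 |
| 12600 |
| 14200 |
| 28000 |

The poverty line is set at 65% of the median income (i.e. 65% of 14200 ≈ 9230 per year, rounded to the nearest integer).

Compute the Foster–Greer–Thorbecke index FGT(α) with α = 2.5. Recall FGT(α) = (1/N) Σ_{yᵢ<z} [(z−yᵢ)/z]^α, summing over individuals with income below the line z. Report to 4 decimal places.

Below the line: 5800, 7200 (q = 2 of N = 11).
Gap ratios (z−y)/z: (9230−5800)/9230 = 0.3716; (9230−7200)/9230 = 0.2199.
Raised to α = 2.5: 0.08418; 0.02268.
Sum = 0.106869; FGT(2.5) = 0.106869 / 11 = 0.0097.

0.0097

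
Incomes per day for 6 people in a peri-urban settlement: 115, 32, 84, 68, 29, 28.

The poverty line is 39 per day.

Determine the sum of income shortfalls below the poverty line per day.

28

Below z: 28, 29, 32 (q = 3 of N = 6).
Individual gaps: 39−28 = 11; 39−29 = 10; 39−32 = 7.
Aggregate gap = 28.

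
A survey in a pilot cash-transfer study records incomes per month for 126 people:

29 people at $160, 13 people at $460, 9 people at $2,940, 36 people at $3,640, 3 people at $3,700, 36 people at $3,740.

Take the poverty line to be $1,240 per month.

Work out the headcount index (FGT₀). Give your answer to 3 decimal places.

0.333

42 of the 126 people have income below $1,240.
H = 42/126 = 0.333.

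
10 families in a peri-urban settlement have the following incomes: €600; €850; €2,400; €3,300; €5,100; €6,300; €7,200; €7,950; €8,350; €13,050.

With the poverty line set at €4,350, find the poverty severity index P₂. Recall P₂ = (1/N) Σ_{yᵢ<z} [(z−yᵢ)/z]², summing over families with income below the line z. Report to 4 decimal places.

0.1650

Below z: €600, €850, €2,400, €3,300 (q = 4 of N = 10).
Normalized shortfalls: (4350−600)/4350 = 0.8621; (4350−850)/4350 = 0.8046; (4350−2400)/4350 = 0.4483; (4350−3300)/4350 = 0.2414.
Squared: 0.7432; 0.6474; 0.2010; 0.0583.
Sum = 1.649756; P₂ = 1.649756 / 10 = 0.1650.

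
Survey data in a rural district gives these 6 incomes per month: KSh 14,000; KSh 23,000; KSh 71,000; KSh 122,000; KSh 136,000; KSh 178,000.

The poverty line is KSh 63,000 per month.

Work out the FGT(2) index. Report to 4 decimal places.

0.1680

Poor units: KSh 14,000, KSh 23,000 (q = 2 of N = 6).
Gap ratios (z−y)/z: (63000−14000)/63000 = 0.7778; (63000−23000)/63000 = 0.6349.
Squared: 0.6049; 0.4031.
Sum = 1.008062; P₂ = 1.008062 / 6 = 0.1680.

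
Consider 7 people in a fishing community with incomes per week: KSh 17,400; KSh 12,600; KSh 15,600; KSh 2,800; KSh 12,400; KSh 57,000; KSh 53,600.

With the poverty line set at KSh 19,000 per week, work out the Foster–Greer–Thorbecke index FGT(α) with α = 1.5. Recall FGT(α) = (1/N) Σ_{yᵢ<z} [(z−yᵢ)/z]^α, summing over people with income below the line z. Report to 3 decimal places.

0.184

Incomes under z: KSh 2,800, KSh 12,400, KSh 12,600, KSh 15,600, KSh 17,400 (q = 5 of N = 7).
Gap ratios (z−y)/z: (19000−2800)/19000 = 0.8526; (19000−12400)/19000 = 0.3474; (19000−12600)/19000 = 0.3368; (19000−15600)/19000 = 0.1789; (19000−17400)/19000 = 0.0842.
Raised to α = 1.5: 0.78730; 0.20473; 0.19550; 0.07570; 0.02444.
Sum = 1.287668; FGT(1.5) = 1.287668 / 7 = 0.184.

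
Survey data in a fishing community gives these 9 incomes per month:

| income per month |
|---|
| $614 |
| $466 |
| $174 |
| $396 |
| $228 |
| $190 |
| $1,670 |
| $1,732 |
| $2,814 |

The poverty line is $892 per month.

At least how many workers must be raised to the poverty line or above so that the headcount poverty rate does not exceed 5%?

6 of the 9 workers are poor, so H = 6/9 = 0.667.
A headcount ratio of at most 5% allows at most ⌊0.05 × 9⌋ = 0 poor workers.
So at least 6 − 0 = 6 must be lifted.

6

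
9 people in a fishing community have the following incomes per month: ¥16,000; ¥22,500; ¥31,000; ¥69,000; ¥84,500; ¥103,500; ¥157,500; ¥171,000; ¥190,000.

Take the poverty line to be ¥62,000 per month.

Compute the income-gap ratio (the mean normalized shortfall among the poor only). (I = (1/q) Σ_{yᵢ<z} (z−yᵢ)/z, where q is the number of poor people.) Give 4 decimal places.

Below the line: ¥16,000, ¥22,500, ¥31,000 (q = 3 of N = 9).
Shortfall ratios (z−y)/z: 0.7419, 0.6371, 0.5000; sum = 1.879032.
The income-gap ratio divides by q (the poor only): 1.879032 / 3 = 0.6263.

0.6263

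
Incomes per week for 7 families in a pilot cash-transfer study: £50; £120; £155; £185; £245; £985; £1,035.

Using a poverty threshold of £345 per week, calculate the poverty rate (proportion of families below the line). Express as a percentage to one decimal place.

5 of the 7 families have income below £345.
H = 5/7 = 71.4%.

71.4%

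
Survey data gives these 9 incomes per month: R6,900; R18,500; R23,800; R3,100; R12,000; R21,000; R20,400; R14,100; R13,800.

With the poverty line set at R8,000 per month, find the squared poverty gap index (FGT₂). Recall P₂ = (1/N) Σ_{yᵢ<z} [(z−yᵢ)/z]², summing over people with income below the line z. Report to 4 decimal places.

Poor units: R3,100, R6,900 (q = 2 of N = 9).
Normalized shortfalls: (8000−3100)/8000 = 0.6125; (8000−6900)/8000 = 0.1375.
Squared: 0.3752; 0.0189.
Sum = 0.394063; P₂ = 0.394063 / 9 = 0.0438.

0.0438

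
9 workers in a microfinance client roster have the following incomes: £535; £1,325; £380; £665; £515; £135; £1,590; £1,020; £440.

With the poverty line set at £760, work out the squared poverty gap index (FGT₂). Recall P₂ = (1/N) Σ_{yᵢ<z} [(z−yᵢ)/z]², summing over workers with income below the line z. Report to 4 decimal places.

0.1456

Below the line: £135, £380, £440, £515, £535, £665 (q = 6 of N = 9).
Gap ratios (z−y)/z: (760−135)/760 = 0.8224; (760−380)/760 = 0.5000; (760−440)/760 = 0.4211; (760−515)/760 = 0.3224; (760−535)/760 = 0.2961; (760−665)/760 = 0.1250.
Squared: 0.6763; 0.2500; 0.1773; 0.1039; 0.0876; 0.0156.
Sum = 1.310769; P₂ = 1.310769 / 9 = 0.1456.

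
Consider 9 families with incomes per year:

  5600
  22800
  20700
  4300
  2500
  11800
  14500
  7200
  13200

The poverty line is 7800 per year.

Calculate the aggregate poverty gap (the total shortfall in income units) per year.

11600

Below z: 2500, 4300, 5600, 7200 (q = 4 of N = 9).
Individual gaps: 7800−2500 = 5300; 7800−4300 = 3500; 7800−5600 = 2200; 7800−7200 = 600.
Aggregate gap = 11600.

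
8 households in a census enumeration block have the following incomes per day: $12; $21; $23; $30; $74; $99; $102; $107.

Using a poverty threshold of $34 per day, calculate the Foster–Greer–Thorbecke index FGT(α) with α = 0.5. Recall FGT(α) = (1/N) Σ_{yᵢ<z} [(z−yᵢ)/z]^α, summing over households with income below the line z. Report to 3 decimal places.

Incomes under z: $12, $21, $23, $30 (q = 4 of N = 8).
Gap ratios (z−y)/z: (34−12)/34 = 0.6471; (34−21)/34 = 0.3824; (34−23)/34 = 0.3235; (34−30)/34 = 0.1176.
Raised to α = 0.5: 0.80440; 0.61835; 0.56880; 0.34300.
Sum = 2.334540; FGT(0.5) = 2.334540 / 8 = 0.292.

0.292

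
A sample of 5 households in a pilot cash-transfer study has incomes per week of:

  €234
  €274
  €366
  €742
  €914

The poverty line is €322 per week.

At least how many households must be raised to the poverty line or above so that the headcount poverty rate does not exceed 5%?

Currently q = 2 of N = 5 are below the line (H = 0.400).
A headcount ratio of at most 5% allows at most ⌊0.05 × 5⌋ = 0 poor households.
So at least 2 − 0 = 2 must be lifted.

2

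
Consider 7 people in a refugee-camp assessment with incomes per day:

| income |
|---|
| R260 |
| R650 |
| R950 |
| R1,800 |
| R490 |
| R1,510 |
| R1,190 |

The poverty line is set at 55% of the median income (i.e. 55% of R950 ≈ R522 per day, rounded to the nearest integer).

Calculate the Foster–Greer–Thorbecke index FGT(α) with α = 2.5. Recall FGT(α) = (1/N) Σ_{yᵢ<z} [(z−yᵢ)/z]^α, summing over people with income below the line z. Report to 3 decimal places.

0.026

Below z: R260, R490 (q = 2 of N = 7).
Shortfall ratios: (522−260)/522 = 0.5019; (522−490)/522 = 0.0613.
Raised to α = 2.5: 0.17847; 0.00093.
Sum = 0.179405; FGT(2.5) = 0.179405 / 7 = 0.026.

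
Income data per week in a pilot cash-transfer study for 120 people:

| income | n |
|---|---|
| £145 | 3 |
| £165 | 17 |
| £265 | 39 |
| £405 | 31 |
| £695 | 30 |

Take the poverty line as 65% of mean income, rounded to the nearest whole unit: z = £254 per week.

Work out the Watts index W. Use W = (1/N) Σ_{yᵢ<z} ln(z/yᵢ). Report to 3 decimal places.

Below z: 3×£145, 17×£165 (q = 20 of N = 120).
Log gaps: ln(254/145) = 0.5606 (×3); ln(254/165) = 0.4314 (×17).
W = 9.015411 / 120 = 0.075.

0.075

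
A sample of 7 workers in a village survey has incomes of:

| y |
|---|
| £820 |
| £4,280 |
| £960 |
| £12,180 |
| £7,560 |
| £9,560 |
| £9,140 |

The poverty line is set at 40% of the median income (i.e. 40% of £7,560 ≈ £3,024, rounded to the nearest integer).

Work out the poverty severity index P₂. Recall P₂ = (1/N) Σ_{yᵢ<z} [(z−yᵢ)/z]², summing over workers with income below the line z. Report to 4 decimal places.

Below the line: £820, £960 (q = 2 of N = 7).
Gap ratios (z−y)/z: (3024−820)/3024 = 0.7288; (3024−960)/3024 = 0.6825.
Squared: 0.5312; 0.4659.
Sum = 0.997062; P₂ = 0.997062 / 7 = 0.1424.

0.1424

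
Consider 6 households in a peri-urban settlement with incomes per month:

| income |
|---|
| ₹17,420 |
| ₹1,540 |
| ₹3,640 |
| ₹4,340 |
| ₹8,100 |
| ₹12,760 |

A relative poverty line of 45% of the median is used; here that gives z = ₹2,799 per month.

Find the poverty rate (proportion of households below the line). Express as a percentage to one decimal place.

1 of the 6 households have income below ₹2,799.
H = 1/6 = 16.7%.

16.7%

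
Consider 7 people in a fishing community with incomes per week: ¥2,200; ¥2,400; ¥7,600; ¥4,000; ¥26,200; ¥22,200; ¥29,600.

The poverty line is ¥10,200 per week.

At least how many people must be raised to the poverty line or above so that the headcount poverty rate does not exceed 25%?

Currently q = 4 of N = 7 are below the line (H = 0.571).
A headcount ratio of at most 25% allows at most ⌊0.25 × 7⌋ = 1 poor people.
So at least 4 − 1 = 3 must be lifted.

3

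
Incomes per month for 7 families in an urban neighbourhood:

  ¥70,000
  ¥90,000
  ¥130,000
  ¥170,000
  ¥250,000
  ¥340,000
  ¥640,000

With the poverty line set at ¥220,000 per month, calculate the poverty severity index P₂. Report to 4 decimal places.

Below z: ¥70,000, ¥90,000, ¥130,000, ¥170,000 (q = 4 of N = 7).
Normalized shortfalls: (220000−70000)/220000 = 0.6818; (220000−90000)/220000 = 0.5909; (220000−130000)/220000 = 0.4091; (220000−170000)/220000 = 0.2273.
Squared: 0.4649; 0.3492; 0.1674; 0.0517.
Sum = 1.033058; P₂ = 1.033058 / 7 = 0.1476.

0.1476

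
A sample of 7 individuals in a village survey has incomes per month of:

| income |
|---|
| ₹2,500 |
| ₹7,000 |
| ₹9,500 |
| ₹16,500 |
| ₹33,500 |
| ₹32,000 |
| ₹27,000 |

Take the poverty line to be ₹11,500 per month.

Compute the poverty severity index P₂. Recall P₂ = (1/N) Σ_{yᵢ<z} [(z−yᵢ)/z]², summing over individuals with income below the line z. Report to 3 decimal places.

Incomes under z: ₹2,500, ₹7,000, ₹9,500 (q = 3 of N = 7).
Relative gaps: (11500−2500)/11500 = 0.7826; (11500−7000)/11500 = 0.3913; (11500−9500)/11500 = 0.1739.
Squared: 0.6125; 0.1531; 0.0302.
Sum = 0.795841; P₂ = 0.795841 / 7 = 0.114.

0.114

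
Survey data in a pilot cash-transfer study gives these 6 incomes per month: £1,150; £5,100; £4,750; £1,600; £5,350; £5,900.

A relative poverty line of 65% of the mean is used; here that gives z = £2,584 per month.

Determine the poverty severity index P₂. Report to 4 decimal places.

Below z: £1,150, £1,600 (q = 2 of N = 6).
Gap ratios (z−y)/z: (2584−1150)/2584 = 0.5550; (2584−1600)/2584 = 0.3808.
Squared: 0.3080; 0.1450.
Sum = 0.452986; P₂ = 0.452986 / 6 = 0.0755.

0.0755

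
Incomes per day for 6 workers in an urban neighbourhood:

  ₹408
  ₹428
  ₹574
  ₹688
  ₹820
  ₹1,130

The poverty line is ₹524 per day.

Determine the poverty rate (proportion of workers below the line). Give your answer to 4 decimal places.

0.3333

2 of the 6 workers have income below ₹524.
H = 2/6 = 0.3333.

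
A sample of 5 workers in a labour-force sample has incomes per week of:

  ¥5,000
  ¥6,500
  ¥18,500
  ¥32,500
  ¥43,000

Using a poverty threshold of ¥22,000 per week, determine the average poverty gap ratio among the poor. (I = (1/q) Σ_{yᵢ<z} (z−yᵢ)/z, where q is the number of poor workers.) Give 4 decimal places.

0.5455

Below the line: ¥5,000, ¥6,500, ¥18,500 (q = 3 of N = 5).
Shortfall ratios (z−y)/z: 0.7727, 0.7045, 0.1591; sum = 1.636364.
The income-gap ratio divides by q (the poor only): 1.636364 / 3 = 0.5455.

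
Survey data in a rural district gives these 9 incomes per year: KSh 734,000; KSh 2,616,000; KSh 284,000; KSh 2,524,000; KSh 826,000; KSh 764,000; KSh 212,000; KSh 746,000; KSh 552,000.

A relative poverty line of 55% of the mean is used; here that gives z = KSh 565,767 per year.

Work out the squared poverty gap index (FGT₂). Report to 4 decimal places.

0.0711

Below z: KSh 212,000, KSh 284,000, KSh 552,000 (q = 3 of N = 9).
Shortfall ratios: (565767−212000)/565767 = 0.6253; (565767−284000)/565767 = 0.4980; (565767−552000)/565767 = 0.0243.
Squared: 0.3910; 0.2480; 0.0006.
Sum = 0.639607; P₂ = 0.639607 / 9 = 0.0711.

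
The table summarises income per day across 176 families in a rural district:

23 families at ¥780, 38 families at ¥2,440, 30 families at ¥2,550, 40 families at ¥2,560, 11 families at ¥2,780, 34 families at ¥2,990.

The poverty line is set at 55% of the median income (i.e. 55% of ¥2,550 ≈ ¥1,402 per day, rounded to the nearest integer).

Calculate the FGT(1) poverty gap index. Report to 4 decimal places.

Incomes under z: 23×¥780 (q = 23 of N = 176).
Shortfall ratios: (1402−780)/1402 = 0.4437 (×23).
Σ = 10.203994. Dividing by the full population N = 176 gives P₁ = 0.0580.

0.0580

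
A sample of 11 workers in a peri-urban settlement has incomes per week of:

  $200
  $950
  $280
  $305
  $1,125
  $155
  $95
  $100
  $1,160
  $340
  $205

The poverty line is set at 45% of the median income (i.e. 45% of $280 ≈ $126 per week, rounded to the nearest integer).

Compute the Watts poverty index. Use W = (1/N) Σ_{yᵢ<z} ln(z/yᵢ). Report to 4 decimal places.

0.0467

Below z: $95, $100 (q = 2 of N = 11).
Log shortfalls: ln(126/95) = 0.2824; ln(126/100) = 0.2311.
W = 0.513517 / 11 = 0.0467.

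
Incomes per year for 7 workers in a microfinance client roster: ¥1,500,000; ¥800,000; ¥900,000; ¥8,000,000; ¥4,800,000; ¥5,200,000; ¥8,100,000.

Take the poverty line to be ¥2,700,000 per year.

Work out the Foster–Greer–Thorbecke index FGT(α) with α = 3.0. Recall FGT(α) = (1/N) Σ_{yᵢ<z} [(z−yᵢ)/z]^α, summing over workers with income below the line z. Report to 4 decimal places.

0.1047

Below the line: ¥800,000, ¥900,000, ¥1,500,000 (q = 3 of N = 7).
Normalized shortfalls: (2700000−800000)/2700000 = 0.7037; (2700000−900000)/2700000 = 0.6667; (2700000−1500000)/2700000 = 0.4444.
Raised to α = 3.0: 0.34847; 0.29630; 0.08779.
Sum = 0.732561; FGT(3.0) = 0.732561 / 7 = 0.1047.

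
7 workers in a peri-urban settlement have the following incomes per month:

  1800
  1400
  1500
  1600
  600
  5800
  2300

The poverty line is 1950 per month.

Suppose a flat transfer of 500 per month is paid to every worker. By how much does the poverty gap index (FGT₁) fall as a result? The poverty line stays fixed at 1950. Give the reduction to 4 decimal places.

0.1429

Before: below the line — 600, 1400, 1500, 1600, 1800; poverty gap index (FGT₁) = 0.208791.
After the 500 transfer: below the line — 1100, 1900; poverty gap index (FGT₁) = 0.065934.
Reduction = 0.208791 − 0.065934 = 0.1429.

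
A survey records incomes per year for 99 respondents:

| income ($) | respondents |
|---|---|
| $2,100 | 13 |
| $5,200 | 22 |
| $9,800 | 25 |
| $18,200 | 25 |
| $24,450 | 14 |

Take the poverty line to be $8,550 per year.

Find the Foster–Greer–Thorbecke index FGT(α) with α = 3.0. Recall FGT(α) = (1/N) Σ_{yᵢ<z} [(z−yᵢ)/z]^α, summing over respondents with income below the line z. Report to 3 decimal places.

0.070

Below z: 13×$2,100, 22×$5,200 (q = 35 of N = 99).
Shortfall ratios: (8550−2100)/8550 = 0.7544 (×13); (8550−5200)/8550 = 0.3918 (×22).
Raised to α = 3.0: 0.42932 (×13); 0.06015 (×22).
Sum = 6.904457; FGT(3.0) = 6.904457 / 99 = 0.070.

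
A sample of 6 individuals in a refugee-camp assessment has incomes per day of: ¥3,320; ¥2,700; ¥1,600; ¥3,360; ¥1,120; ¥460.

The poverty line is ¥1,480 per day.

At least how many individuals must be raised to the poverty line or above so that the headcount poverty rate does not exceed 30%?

2 of the 6 individuals are poor, so H = 2/6 = 0.333.
A headcount ratio of at most 30% allows at most ⌊0.30 × 6⌋ = 1 poor individuals.
So at least 2 − 1 = 1 must be lifted.

1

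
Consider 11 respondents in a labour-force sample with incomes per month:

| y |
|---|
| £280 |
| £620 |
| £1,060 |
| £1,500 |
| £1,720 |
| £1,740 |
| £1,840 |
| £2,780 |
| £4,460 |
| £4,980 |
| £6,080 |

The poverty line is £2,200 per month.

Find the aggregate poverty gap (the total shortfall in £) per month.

Below z: £280, £620, £1,060, £1,500, £1,720, £1,740, £1,840 (q = 7 of N = 11).
Individual gaps: 2200−280 = 1920; 2200−620 = 1580; 2200−1060 = 1140; 2200−1500 = 700; 2200−1720 = 480; 2200−1740 = 460; 2200−1840 = 360.
Aggregate gap = £6,640.

£6,640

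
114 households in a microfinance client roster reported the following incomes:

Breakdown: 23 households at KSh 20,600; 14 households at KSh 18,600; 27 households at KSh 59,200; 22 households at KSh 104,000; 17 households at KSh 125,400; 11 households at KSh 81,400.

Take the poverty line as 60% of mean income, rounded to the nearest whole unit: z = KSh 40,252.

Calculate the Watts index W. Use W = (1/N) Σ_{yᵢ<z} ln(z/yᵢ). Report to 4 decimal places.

0.2300

Poor units: 14×KSh 18,600, 23×KSh 20,600 (q = 37 of N = 114).
Log shortfalls: ln(40252/18600) = 0.7720 (×14); ln(40252/20600) = 0.6699 (×23).
W = 26.214952 / 114 = 0.2300.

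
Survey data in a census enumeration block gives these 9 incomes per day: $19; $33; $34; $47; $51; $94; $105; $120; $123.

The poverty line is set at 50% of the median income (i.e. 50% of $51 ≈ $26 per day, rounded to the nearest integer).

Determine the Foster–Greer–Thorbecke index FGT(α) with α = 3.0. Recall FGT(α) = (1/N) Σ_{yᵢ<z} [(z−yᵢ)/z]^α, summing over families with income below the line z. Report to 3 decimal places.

0.002

Poor units: $19 (q = 1 of N = 9).
Normalized shortfalls: (26−19)/26 = 0.2692.
Raised to α = 3.0: 0.01952.
Sum = 0.019515; FGT(3.0) = 0.019515 / 9 = 0.002.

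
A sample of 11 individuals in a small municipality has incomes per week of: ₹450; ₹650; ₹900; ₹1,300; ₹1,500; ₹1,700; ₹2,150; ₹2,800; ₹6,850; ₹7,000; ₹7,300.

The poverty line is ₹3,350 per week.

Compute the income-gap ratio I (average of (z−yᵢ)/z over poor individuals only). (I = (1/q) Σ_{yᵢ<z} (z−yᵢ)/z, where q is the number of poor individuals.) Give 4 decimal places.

0.5728

Below z: ₹450, ₹650, ₹900, ₹1,300, ₹1,500, ₹1,700, ₹2,150, ₹2,800 (q = 8 of N = 11).
Relative gaps: 0.8657, 0.8060, 0.7313, 0.6119, 0.5522, 0.4925, 0.3582, 0.1642; sum = 4.582090.
I averages over the q = 8 poor units only: 4.582090 / 8 = 0.5728.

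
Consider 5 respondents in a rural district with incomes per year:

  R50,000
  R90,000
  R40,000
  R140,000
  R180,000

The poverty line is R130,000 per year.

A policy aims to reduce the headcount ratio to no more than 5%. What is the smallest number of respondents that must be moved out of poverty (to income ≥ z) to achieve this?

3

Currently q = 3 of N = 5 are below the line (H = 0.600).
A headcount ratio of at most 5% allows at most ⌊0.05 × 5⌋ = 0 poor respondents.
So at least 3 − 0 = 3 must be lifted.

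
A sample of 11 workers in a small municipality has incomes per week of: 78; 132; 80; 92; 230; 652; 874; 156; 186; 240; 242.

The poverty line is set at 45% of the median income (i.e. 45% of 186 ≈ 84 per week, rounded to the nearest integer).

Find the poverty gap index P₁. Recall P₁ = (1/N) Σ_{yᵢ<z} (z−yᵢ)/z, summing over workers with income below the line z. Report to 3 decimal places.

Poor units: 78, 80 (q = 2 of N = 11).
Relative gaps: (84−78)/84 = 0.0714; (84−80)/84 = 0.0476.
Sum of shortfalls = 0.119048; P₁ averages over all N: 0.119048 / 11 = 0.011.

0.011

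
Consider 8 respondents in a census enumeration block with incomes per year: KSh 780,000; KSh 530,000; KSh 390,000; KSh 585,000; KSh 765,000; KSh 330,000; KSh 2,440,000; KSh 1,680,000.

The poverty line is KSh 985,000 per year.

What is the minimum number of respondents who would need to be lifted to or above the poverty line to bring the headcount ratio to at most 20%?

6 of the 8 respondents are poor, so H = 6/8 = 0.750.
A headcount ratio of at most 20% allows at most ⌊0.20 × 8⌋ = 1 poor respondents.
So at least 6 − 1 = 5 must be lifted.

5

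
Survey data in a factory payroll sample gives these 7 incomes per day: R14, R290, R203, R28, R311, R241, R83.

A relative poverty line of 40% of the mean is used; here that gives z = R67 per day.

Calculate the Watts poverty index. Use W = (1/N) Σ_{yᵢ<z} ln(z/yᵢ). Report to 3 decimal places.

Incomes under z: R14, R28 (q = 2 of N = 7).
Log shortfalls: ln(67/14) = 1.5656; ln(67/28) = 0.8725.
W = 2.438123 / 7 = 0.348.

0.348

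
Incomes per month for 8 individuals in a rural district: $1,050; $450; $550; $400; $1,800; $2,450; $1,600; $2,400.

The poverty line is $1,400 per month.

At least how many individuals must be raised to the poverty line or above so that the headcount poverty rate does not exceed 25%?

2

4 of the 8 individuals are poor, so H = 4/8 = 0.500.
A headcount ratio of at most 25% allows at most ⌊0.25 × 8⌋ = 2 poor individuals.
So at least 4 − 2 = 2 must be lifted.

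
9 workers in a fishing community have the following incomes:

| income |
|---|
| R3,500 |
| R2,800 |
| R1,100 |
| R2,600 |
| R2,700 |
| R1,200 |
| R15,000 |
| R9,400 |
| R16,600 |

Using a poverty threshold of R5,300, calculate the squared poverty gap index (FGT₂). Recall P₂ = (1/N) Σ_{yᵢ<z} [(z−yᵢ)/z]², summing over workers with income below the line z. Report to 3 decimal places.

Below the line: R1,100, R1,200, R2,600, R2,700, R2,800, R3,500 (q = 6 of N = 9).
Gap ratios (z−y)/z: (5300−1100)/5300 = 0.7925; (5300−1200)/5300 = 0.7736; (5300−2600)/5300 = 0.5094; (5300−2700)/5300 = 0.4906; (5300−2800)/5300 = 0.4717; (5300−3500)/5300 = 0.3396.
Squared: 0.6280; 0.5984; 0.2595; 0.2407; 0.2225; 0.1153.
Sum = 2.064436; P₂ = 2.064436 / 9 = 0.229.

0.229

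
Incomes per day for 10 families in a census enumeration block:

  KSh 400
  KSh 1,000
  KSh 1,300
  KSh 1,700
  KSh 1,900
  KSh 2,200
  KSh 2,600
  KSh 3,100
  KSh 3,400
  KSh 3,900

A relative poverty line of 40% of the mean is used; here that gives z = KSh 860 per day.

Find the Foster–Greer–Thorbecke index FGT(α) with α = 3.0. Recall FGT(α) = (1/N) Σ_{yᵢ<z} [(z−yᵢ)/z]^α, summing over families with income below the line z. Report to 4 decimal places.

Below z: KSh 400 (q = 1 of N = 10).
Shortfall ratios: (860−400)/860 = 0.5349.
Raised to α = 3.0: 0.15303.
Sum = 0.153031; FGT(3.0) = 0.153031 / 10 = 0.0153.

0.0153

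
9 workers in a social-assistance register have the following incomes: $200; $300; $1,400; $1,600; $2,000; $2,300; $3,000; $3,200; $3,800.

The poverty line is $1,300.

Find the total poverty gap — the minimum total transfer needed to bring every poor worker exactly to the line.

$2,100

Incomes under z: $200, $300 (q = 2 of N = 9).
Individual gaps: 1300−200 = 1100; 1300−300 = 1000.
Aggregate gap = $2,100.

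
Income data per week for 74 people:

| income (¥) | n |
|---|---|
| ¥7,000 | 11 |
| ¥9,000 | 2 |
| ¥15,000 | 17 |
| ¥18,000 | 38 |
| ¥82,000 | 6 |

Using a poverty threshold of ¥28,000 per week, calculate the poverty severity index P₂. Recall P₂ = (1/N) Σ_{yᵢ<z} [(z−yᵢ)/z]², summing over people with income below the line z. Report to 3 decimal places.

Poor units: 11×¥7,000, 2×¥9,000, 17×¥15,000, 38×¥18,000 (q = 68 of N = 74).
Normalized shortfalls: (28000−7000)/28000 = 0.7500 (×11); (28000−9000)/28000 = 0.6786 (×2); (28000−15000)/28000 = 0.4643 (×17); (28000−18000)/28000 = 0.3571 (×38).
Squared: 0.5625 (×11); 0.4605 (×2); 0.2156 (×17); 0.1276 (×38).
Sum = 15.619898; P₂ = 15.619898 / 74 = 0.211.

0.211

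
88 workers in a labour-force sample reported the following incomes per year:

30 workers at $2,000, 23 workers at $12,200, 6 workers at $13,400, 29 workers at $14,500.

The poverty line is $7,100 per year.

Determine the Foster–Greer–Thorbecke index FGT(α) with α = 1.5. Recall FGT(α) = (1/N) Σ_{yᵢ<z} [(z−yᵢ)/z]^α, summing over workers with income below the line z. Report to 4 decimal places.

Poor units: 30×$2,000 (q = 30 of N = 88).
Relative gaps: (7100−2000)/7100 = 0.7183 (×30).
Raised to α = 1.5: 0.60879 (×30).
Sum = 18.263710; FGT(1.5) = 18.263710 / 88 = 0.2075.

0.2075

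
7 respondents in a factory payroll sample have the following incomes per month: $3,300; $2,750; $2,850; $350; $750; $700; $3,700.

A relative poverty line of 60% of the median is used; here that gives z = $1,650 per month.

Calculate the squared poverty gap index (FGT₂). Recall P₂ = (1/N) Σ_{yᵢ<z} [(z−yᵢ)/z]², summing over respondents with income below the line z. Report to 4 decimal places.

Incomes under z: $350, $700, $750 (q = 3 of N = 7).
Normalized shortfalls: (1650−350)/1650 = 0.7879; (1650−700)/1650 = 0.5758; (1650−750)/1650 = 0.5455.
Squared: 0.6208; 0.3315; 0.2975.
Sum = 1.249770; P₂ = 1.249770 / 7 = 0.1785.

0.1785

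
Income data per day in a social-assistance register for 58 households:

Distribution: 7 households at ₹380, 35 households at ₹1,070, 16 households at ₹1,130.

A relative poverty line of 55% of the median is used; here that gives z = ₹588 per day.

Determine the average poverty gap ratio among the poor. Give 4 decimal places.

0.3537

Below the line: 7×₹380 (q = 7 of N = 58).
Relative gaps: 0.3537 (×7); sum = 2.476190.
The income-gap ratio divides by q (the poor only): 2.476190 / 7 = 0.3537.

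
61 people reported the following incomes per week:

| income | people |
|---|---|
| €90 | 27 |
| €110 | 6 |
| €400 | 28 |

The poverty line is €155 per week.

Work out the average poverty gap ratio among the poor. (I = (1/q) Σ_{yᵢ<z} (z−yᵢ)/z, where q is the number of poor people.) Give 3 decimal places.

Incomes under z: 27×€90, 6×€110 (q = 33 of N = 61).
Relative gaps: 0.4194 (×27), 0.2903 (×6); sum = 13.064516.
The income-gap ratio divides by q (the poor only): 13.064516 / 33 = 0.396.

0.396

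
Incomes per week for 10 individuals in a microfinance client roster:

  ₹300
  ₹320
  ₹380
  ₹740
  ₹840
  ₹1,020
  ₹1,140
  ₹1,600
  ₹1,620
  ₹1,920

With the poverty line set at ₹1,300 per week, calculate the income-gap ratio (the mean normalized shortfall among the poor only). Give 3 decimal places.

Poor units: ₹300, ₹320, ₹380, ₹740, ₹840, ₹1,020, ₹1,140 (q = 7 of N = 10).
Shortfall ratios (z−y)/z: 0.7692, 0.7538, 0.7077, 0.4308, 0.3538, 0.2154, 0.1231; sum = 3.353846.
The income-gap ratio divides by q (the poor only): 3.353846 / 7 = 0.479.

0.479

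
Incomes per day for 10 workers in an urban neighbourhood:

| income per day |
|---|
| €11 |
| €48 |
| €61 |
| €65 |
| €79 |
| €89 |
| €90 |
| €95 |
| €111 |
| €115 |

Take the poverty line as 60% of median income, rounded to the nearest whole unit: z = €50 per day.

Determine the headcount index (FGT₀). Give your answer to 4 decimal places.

2 of the 10 workers have income below €50.
H = 2/10 = 0.2000.

0.2000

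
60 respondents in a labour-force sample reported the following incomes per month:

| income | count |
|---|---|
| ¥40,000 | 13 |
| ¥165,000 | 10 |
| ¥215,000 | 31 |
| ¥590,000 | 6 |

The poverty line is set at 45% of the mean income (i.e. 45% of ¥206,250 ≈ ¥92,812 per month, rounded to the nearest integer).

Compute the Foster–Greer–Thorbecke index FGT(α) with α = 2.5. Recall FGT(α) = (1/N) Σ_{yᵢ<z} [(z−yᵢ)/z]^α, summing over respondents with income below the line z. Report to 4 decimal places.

0.0529

Below z: 13×¥40,000 (q = 13 of N = 60).
Relative gaps: (92812−40000)/92812 = 0.5690 (×13).
Raised to α = 2.5: 0.24424 (×13).
Sum = 3.175152; FGT(2.5) = 3.175152 / 60 = 0.0529.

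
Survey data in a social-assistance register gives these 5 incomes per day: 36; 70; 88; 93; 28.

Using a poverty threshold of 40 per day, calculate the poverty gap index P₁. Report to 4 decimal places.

0.0800

Below z: 28, 36 (q = 2 of N = 5).
Gap ratios (z−y)/z: (40−28)/40 = 0.3000; (40−36)/40 = 0.1000.
Sum of shortfalls = 0.400000; P₁ averages over all N: 0.400000 / 5 = 0.0800.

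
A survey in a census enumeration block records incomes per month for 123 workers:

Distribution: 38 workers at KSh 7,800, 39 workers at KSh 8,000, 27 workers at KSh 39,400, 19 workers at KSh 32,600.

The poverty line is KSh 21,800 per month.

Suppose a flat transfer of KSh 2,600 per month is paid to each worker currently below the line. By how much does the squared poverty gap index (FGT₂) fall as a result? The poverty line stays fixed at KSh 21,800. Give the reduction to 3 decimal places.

Before: below the line — 38×KSh 7,800, 39×KSh 8,000; squared poverty gap index (FGT₂) = 0.25447.
After the KSh 2,600 transfer: below the line — 38×KSh 10,400, 39×KSh 10,600; squared poverty gap index (FGT₂) = 0.16818.
Reduction = 0.25447 − 0.16818 = 0.086.

0.086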